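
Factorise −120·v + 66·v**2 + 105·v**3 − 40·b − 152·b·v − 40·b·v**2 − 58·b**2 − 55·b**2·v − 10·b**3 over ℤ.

Group: 5·b·(−2·b**2 − 13·b·v − 10·b − 21·v**2 − 30·v) + (−5·v + 4)·(−2·b**2 − 13·b·v − 10·b − 21·v**2 − 30·v); both groups contain (−2·b**2 − 13·b·v − 10·b − 21·v**2 − 30·v), so (5·b − 5·v + 4) is a factor with cofactor −2·b**2 − 13·b·v − 10·b − 21·v**2 − 30·v.
The cofactor groups again: −2·b**2 − 13·b·v − 10·b − 21·v**2 − 30·v = −b·(2·b + 7·v + 10) − 3·v·(2·b + 7·v + 10); both groups contain (2·b + 7·v + 10), giving −(b + 3·v)·(2·b + 7·v + 10).

−(2·b + 7·v + 10)·(5·b − 5·v + 4)·(b + 3·v)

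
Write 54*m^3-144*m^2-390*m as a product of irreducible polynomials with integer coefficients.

6*m*(3*m+5)*(3*m-13)

Pull out the common factor 6*m, then factor the remaining trinomial.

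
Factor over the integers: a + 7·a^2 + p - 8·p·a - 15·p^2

Group: -15·p·(p + a) + (7·a + 1)·(p + a); both groups contain (p + a).

-(15·p - 7·a - 1)·(p + a)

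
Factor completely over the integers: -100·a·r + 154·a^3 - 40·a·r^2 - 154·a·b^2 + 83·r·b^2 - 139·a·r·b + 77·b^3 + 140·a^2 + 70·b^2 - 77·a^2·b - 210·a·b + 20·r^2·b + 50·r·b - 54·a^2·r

(11·a + 4·r + 11·b + 10)·(2·a - b)·(7·a - 5·r - 7·b)

Group: 11·a·(14·a^2 - 10·a·r - 21·a·b + 5·r·b + 7·b^2) + (4·r + 11·b + 10)·(14·a^2 - 10·a·r - 21·a·b + 5·r·b + 7·b^2); both groups contain (14·a^2 - 10·a·r - 21·a·b + 5·r·b + 7·b^2), so (11·a + 4·r + 11·b + 10) is a factor with cofactor 14·a^2 - 10·a·r - 21·a·b + 5·r·b + 7·b^2.
The cofactor groups again: 14·a^2 - 10·a·r - 21·a·b + 5·r·b + 7·b^2 = 2·a·(7·a - 5·r - 7·b) - b·(7·a - 5·r - 7·b); both groups contain (7·a - 5·r - 7·b), giving (2·a - b)·(7·a - 5·r - 7·b).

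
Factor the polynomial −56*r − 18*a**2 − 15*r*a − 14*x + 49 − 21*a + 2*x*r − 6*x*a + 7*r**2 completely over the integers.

(r − 3*a − 7)*(2*x + 7*r + 6*a − 7)

Group: 2*x*(r − 3*a − 7) + (7*r + 6*a − 7)*(r − 3*a − 7); both groups contain (r − 3*a − 7).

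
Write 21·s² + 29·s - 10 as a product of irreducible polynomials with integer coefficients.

(3·s + 5)·(7·s - 2)

Need a pair with product 21·(-10) = -210 and sum 29: that's -6 and 35.
Split the middle term: 21·s² - 6·s + 35·s - 10 = 3·s·(7·s - 2) + 5·(7·s - 2).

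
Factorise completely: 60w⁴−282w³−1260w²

6w²(2w−15)(5w+14)

Pull out the common factor 6w², then factor the remaining trinomial.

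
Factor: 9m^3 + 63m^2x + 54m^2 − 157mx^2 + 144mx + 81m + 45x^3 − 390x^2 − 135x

(3m − 5x)(3m − x + 9)(m + 9x + 3)

Group: 3m(3m^2 + 22mx + 9m − 45x^2 − 15x) + (−x + 9)(3m^2 + 22mx + 9m − 45x^2 − 15x); both groups contain (3m^2 + 22mx + 9m − 45x^2 − 15x), so (3m − x + 9) is a factor with cofactor 3m^2 + 22mx + 9m − 45x^2 − 15x.
The cofactor groups again: 3m^2 + 22mx + 9m − 45x^2 − 15x = 3m(m + 9x + 3) − 5x(m + 9x + 3); both groups contain (m + 9x + 3), giving (3m − 5x)(m + 9x + 3).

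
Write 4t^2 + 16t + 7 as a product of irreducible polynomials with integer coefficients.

(2t + 1)(2t + 7)

Need a pair with product 4·7 = 28 and sum 16: that's 2 and 14.
Split the middle term: 4t^2 + 2t + 14t + 7 = 2t(2t + 1) + 7(2t + 1).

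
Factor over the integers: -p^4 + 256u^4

(4u)⁴ − (p)⁴ = ((4u)² − (p)²)((4u)² + (p)²); the first factor splits again, the second (16u^2 + p^2) is irreducible.

(4u - p)(4u + p)(16u^2 + p^2)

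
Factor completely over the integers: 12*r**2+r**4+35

Substitute u = r**2 to get a quadratic in u, then factor.
r**2+7 is irreducible over ℤ (always positive, so no real roots).
r**2+5 is irreducible over ℤ (always positive, so no real roots).

(r**2+5)*(r**2+7)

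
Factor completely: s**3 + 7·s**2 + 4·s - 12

Trying the rational-root candidates, s = -6 is a root, so (s + 6) is a factor; dividing leaves s**2 + s - 2.
The remaining quadratic factors as (s - 1)(s + 2).

(s + 2)·(s + 6)·(s - 1)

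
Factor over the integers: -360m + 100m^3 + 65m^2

Pull out the common factor 5m, then factor the remaining trinomial.

5m(4m + 9)(5m - 8)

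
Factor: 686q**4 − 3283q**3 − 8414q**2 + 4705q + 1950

Among the possible rational roots, q = 5/7 is a root, so (7q − 5) is a factor; dividing leaves 98q**3 − 399q**2 − 1487q − 390.
Next, q = −15/7 is a root, so (7q + 15) is a factor; dividing leaves 14q**2 − 87q − 26.
The remaining quadratic factors as (2q − 13)(7q + 2).

(2q − 13)(7q + 15)(7q + 2)(7q − 5)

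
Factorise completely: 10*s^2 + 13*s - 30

Need a pair with product 10·(-30) = -300 and sum 13: that's 25 and -12.
Split the middle term: 10*s^2 + 25*s - 12*s - 30 = 5*s*(2*s + 5) - 6*(2*s + 5).

(2*s + 5)*(5*s - 6)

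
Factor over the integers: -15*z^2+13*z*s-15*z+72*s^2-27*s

-(3*z-8*s+3)*(5*z+9*s)

Group: -3*z*(5*z+9*s) + (8*s-3)*(5*z+9*s); both groups contain (5*z+9*s).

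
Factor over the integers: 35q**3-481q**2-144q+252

Trying the rational-root candidates, q = 3/5 is a root, so (5q-3) is a factor; dividing leaves 7q**2-92q-84.
The remaining quadratic factors as (q-14)(7q+6).

(5q-3)(7q+6)(q-14)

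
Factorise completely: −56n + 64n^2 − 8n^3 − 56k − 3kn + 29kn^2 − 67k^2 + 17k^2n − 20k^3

−(4k − n + 7)(5k − 8n + 8)(k + n)

Group: 5k(−4k^2 − 3kn − 7k + n^2 − 7n) + (−8n + 8)(−4k^2 − 3kn − 7k + n^2 − 7n); both groups contain (−4k^2 − 3kn − 7k + n^2 − 7n), so (5k − 8n + 8) is a factor with cofactor −4k^2 − 3kn − 7k + n^2 − 7n.
The cofactor groups again: −4k^2 − 3kn − 7k + n^2 − 7n = −4k(k + n) + (n − 7)(k + n); both groups contain (k + n), giving −(4k − n + 7)(k + n).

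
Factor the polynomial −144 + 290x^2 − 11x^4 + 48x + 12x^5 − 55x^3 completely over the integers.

(3x − 2)(4x + 3)(x + 3)(x^2 − 4x + 8)

Trying the rational-root candidates, x = −3 is a root, so (x + 3) is a factor; dividing leaves 12x^4 − 47x^3 + 86x^2 + 32x − 48.
Then x = −3/4 is a root, giving the factor (4x + 3) and quotient 3x^3 − 14x^2 + 32x − 16.
Next, x = 2/3 is a root, giving the factor (3x − 2) and quotient x^2 − 4x + 8.
The quadratic x^2 − 4x + 8 has discriminant −16 < 0 and is irreducible over ℤ.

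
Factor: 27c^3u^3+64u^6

Factor out u^3 first: what remains is 27c^3+64u^3.
Recognize a sum of cubes with the parts 4u and 3c.

u^3(3c+4u)(9c^2-12cu+16u^2)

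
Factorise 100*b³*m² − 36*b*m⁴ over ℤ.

Factor out 4*b*m², leaving 25*b² − 9*m², which is a difference of two squares.

4*b*m²*(5*b + 3*m)*(5*b − 3*m)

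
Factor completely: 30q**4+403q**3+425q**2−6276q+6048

(5q−12)(6q−7)(q+8)(q+9)

Among the possible rational roots, q = 7/6 is a root, so (6q−7) is a factor; dividing leaves 5q**3+73q**2+156q−864.
Then q = −8 is a root, giving the factor (q+8) and quotient 5q**2+33q−108.
The remaining quadratic factors as (q+9)(5q−12).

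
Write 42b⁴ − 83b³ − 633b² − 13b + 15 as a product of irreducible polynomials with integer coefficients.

(6b + 1)(7b − 1)(b + 3)(b − 5)

By the rational root theorem, b = 1/7 is a root, so (7b − 1) is a factor; dividing leaves 6b³ − 11b² − 92b − 15.
Continuing, b = −1/6 is a root, giving the factor (6b + 1) and quotient b² − 2b − 15.
The remaining quadratic factors as (b − 5)(b + 3).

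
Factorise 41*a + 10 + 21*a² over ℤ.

Need a pair with product 21·10 = 210 and sum 41: that's 6 and 35.
Split the middle term: 21*a² + 6*a + 35*a + 10 = 3*a*(7*a + 2) + 5*(7*a + 2).

(3*a + 5)*(7*a + 2)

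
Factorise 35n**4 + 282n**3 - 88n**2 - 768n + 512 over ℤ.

Testing divisors of the constant over divisors of the leading coefficient, n = 8/7 is a root, giving the factor (7n - 8) and quotient 5n**3 + 46n**2 + 40n - 64.
Then n = -8 is a root, so (n + 8) is a factor; dividing leaves 5n**2 + 6n - 8.
The remaining quadratic factors as (n + 2)(5n - 4).

(5n - 4)(7n - 8)(n + 2)(n + 8)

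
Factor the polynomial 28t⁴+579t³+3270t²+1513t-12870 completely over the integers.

By the rational root theorem, t = -13/4 is a root, giving the factor (4t+13) and quotient 7t³+122t²+421t-990.
Next, t = 11/7 is a root, so (7t-11) divides it; the quotient is t²+19t+90.
The remaining quadratic factors as (t+10)(t+9).

(4t+13)(7t-11)(t+10)(t+9)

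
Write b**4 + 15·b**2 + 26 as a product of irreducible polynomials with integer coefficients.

(b**2 + 13)·(b**2 + 2)

Substitute u = b**2 to get a quadratic in u, then factor.
b**2 + 2 is irreducible over ℤ (always positive, so no real roots).
b**2 + 13 is irreducible over ℤ (always positive, so no real roots).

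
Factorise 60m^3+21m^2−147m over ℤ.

3m(4m+7)(5m−7)

Pull out the common factor 3m, then factor the remaining trinomial.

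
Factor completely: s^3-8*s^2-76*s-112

(s+2)*(s+4)*(s-14)

Among the possible rational roots, s = -4 is a root, so (s+4) divides it; the quotient is s^2-12*s-28.
The remaining quadratic factors as (s+2)(s-14).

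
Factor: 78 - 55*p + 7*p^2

(7*p - 13)*(p - 6)

Need a pair with product 7·78 = 546 and sum -55: that's -13 and -42.
Split the middle term: 7*p^2 - 13*p - 42*p + 78 = p*(7*p - 13) - 6*(7*p - 13).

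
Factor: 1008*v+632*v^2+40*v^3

8*v*(5*v+9)*(v+14)

Pull out the common factor 8*v, then factor the remaining trinomial.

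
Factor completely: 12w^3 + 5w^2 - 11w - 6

(3w + 2)(4w + 3)(w - 1)

Among the possible rational roots, w = -2/3 is a root, so (3w + 2) is a factor; dividing leaves 4w^2 - w - 3.
The remaining quadratic factors as (4w + 3)(w - 1).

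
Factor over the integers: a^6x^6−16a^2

a^2(a^2x^3+4)(a^2x^3−4)

Factor out a^2 first: what remains is a^4x^6−16.
Recognize a difference of squares with the parts a^2x^3 and 4.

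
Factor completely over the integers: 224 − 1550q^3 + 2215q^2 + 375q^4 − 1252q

(3q − 1)(5q − 4)(5q − 7)(5q − 8)

Among the possible rational roots, q = 7/5 is a root, giving the factor (5q − 7) and quotient 75q^3 − 205q^2 + 156q − 32.
Then q = 4/5 is a root, giving the factor (5q − 4) and quotient 15q^2 − 29q + 8.
The remaining quadratic factors as (5q − 8)(3q − 1).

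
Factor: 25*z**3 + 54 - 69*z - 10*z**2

By the rational root theorem, z = 6/5 is a root, so (5*z - 6) is a factor; dividing leaves 5*z**2 + 4*z - 9.
The remaining quadratic factors as (5*z + 9)(z - 1).

(5*z + 9)*(5*z - 6)*(z - 1)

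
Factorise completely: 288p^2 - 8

8(6p + 1)(6p - 1)

Pull out the common factor 8; 36p^2 - 1 is a difference of squares.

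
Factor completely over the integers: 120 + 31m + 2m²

Need a pair with product 2·120 = 240 and sum 31: that's 16 and 15.
Split the middle term: 2m² + 16m + 15m + 120 = 2m(m + 8) + 15(m + 8).

(2m + 15)(m + 8)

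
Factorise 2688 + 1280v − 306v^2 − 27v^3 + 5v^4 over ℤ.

(5v + 8)(v + 7)(v − 6)(v − 8)

Trying the rational-root candidates, v = −7 is a root, so (v + 7) divides it; the quotient is 5v^3 − 62v^2 + 128v + 384.
Continuing, v = 8 is a root, so (v − 8) is a factor; dividing leaves 5v^2 − 22v − 48.
The remaining quadratic factors as (v − 6)(5v + 8).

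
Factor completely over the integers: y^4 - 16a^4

(y - 2a)(y + 2a)(y^2 + 4a^2)

Difference of squares twice: with A = y and B = 2a, A⁴ − B⁴ = (A² − B²)(A² + B²), and A² − B² factors again.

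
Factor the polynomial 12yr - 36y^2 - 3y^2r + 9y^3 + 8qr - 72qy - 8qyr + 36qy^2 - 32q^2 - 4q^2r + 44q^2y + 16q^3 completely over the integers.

Group: 2q(8q^2 + 10qy - 2qr - 16q + 3y^2 - yr - 12y + 4r) + 3y(8q^2 + 10qy - 2qr - 16q + 3y^2 - yr - 12y + 4r); both groups contain (8q^2 + 10qy - 2qr - 16q + 3y^2 - yr - 12y + 4r), so (2q + 3y) is a factor with cofactor 8q^2 + 10qy - 2qr - 16q + 3y^2 - yr - 12y + 4r.
The cofactor groups again: 8q^2 + 10qy - 2qr - 16q + 3y^2 - yr - 12y + 4r = 2q(4q + 3y - r) + (y - 4)(4q + 3y - r); both groups contain (4q + 3y - r), giving (2q + y - 4)(4q + 3y - r).

(2q + 3y)(2q + y - 4)(4q + 3y - r)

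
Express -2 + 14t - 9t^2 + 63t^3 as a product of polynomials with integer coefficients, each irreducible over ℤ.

Group as (63t^3 + 14t) + (-9t^2 - 2) = 7t(9t^2 + 2) - (9t^2 + 2).
Both groups share the factor (9t^2 + 2).

(7t - 1)(9t^2 + 2)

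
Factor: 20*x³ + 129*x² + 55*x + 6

By the rational root theorem, x = -1/4 is a root, giving the factor (4*x + 1) and quotient 5*x² + 31*x + 6.
The remaining quadratic factors as (x + 6)(5*x + 1).

(4*x + 1)*(5*x + 1)*(x + 6)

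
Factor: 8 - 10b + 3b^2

(3b - 4)(b - 2)

Need a pair with product 3·8 = 24 and sum -10: that's -4 and -6.
Split the middle term: 3b^2 - 4b - 6b + 8 = b(3b - 4) - 2(3b - 4).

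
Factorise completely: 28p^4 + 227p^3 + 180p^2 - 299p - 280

Among the possible rational roots, p = -1 is a root, so (p + 1) divides it; the quotient is 28p^3 + 199p^2 - 19p - 280.
Continuing, p = -5/4 is a root, so (4p + 5) is a factor; dividing leaves 7p^2 + 41p - 56.
The remaining quadratic factors as (7p - 8)(p + 7).

(4p + 5)(7p - 8)(p + 1)(p + 7)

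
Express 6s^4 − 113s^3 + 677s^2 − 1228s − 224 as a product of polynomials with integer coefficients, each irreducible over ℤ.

By the rational root theorem, s = 7 is a root, so (s − 7) is a factor; dividing leaves 6s^3 − 71s^2 + 180s + 32.
Next, s = 4 is a root, so (s − 4) divides it; the quotient is 6s^2 − 47s − 8.
The remaining quadratic factors as (6s + 1)(s − 8).

(6s + 1)(s − 4)(s − 7)(s − 8)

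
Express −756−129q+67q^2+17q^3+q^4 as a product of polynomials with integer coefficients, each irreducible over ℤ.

(q+4)(q+7)(q+9)(q−3)

Trying the rational-root candidates, q = 3 is a root, giving the factor (q−3) and quotient q^3+20q^2+127q+252.
Continuing, q = −9 is a root, so (q+9) is a factor; dividing leaves q^2+11q+28.
The remaining quadratic factors as (q+4)(q+7).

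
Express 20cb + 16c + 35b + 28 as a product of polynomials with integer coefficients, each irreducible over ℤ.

(4c + 7)(5b + 4)

Group as (20cb + 16c) + (35b + 28) = 4c(5b + 4) + 7(5b + 4).
Both groups share the factor (5b + 4).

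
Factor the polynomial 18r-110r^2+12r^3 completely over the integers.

Pull out the common factor 2r, then factor the remaining trinomial.

2r(6r-1)(r-9)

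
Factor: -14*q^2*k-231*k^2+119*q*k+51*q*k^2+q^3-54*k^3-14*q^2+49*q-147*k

Group: q*(q^2-5*q*k-7*q+6*k^2+21*k) + (-9*k-7)*(q^2-5*q*k-7*q+6*k^2+21*k); both groups contain (q^2-5*q*k-7*q+6*k^2+21*k), so (q-9*k-7) is a factor with cofactor q^2-5*q*k-7*q+6*k^2+21*k.
The cofactor groups again: q^2-5*q*k-7*q+6*k^2+21*k = q*(q-3*k) + (-2*k-7)*(q-3*k); both groups contain (q-3*k), giving (q-2*k-7)*(q-3*k).

(q-2*k-7)*(q-3*k)*(q-9*k-7)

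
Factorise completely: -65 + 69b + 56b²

Need a pair with product 56·(-65) = -3640 and sum 69: that's 104 and -35.
Split the middle term: 56b² + 104b - 35b - 65 = 8b(7b + 13) - 5(7b + 13).

(7b + 13)(8b - 5)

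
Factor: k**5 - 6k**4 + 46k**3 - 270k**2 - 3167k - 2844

Testing divisors of the constant over divisors of the leading coefficient, k = 9 is a root, giving the factor (k - 9) and quotient k**4 + 3k**3 + 73k**2 + 387k + 316.
Next, k = -1 is a root, giving the factor (k + 1) and quotient k**3 + 2k**2 + 71k + 316.
Continuing, k = -4 is a root, giving the factor (k + 4) and quotient k**2 - 2k + 79.
The quadratic k**2 - 2k + 79 has discriminant -312 < 0 and is irreducible over ℤ.

(k + 1)(k + 4)(k - 9)(k**2 - 2k + 79)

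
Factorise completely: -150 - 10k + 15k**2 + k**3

(k + 15)(k**2 - 10)

Group as (k**3 - 10k) + (15k**2 - 150) = k(k**2 - 10) + 15(k**2 - 10).
Both groups share the factor (k**2 - 10).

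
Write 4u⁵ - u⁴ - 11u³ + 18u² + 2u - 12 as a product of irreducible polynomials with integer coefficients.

(4u + 3)(u + 2)(u - 1)(u² - 2u + 2)

Testing divisors of the constant over divisors of the leading coefficient, u = 1 is a root, so (u - 1) divides it; the quotient is 4u⁴ + 3u³ - 8u² + 10u + 12.
Continuing, u = -3/4 is a root, giving the factor (4u + 3) and quotient u³ - 2u + 4.
Next, u = -2 is a root, so (u + 2) is a factor; dividing leaves u² - 2u + 2.
The quadratic u² - 2u + 2 has discriminant -4 < 0 and is irreducible over ℤ.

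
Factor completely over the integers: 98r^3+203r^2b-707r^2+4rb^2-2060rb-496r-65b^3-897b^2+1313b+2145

(2r-b-15)(7r+13b+13)(7r+5b-11)

Group: 2r(49r^2+126rb+14r+65b^2-78b-143) + (-b-15)(49r^2+126rb+14r+65b^2-78b-143); both groups contain (49r^2+126rb+14r+65b^2-78b-143), so (2r-b-15) is a factor with cofactor 49r^2+126rb+14r+65b^2-78b-143.
The cofactor groups again: 49r^2+126rb+14r+65b^2-78b-143 = 7r(7r+5b-11) + (13b+13)(7r+5b-11); both groups contain (7r+5b-11), giving (7r+13b+13)(7r+5b-11).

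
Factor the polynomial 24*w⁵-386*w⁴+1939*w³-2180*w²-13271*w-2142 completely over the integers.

Among the possible rational roots, w = 9 is a root, so (w-9) divides it; the quotient is 24*w⁴-170*w³+409*w²+1501*w+238.
Continuing, w = -1/6 is a root, so (6*w+1) is a factor; dividing leaves 4*w³-29*w²+73*w+238.
Next, w = -7/4 is a root, so (4*w+7) divides it; the quotient is w²-9*w+34.
The quadratic w²-9*w+34 has discriminant -55 < 0 and is irreducible over ℤ.

(4*w+7)*(6*w+1)*(w-9)*(w²-9*w+34)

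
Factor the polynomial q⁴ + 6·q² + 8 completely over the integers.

Substitute u = q² to get a quadratic in u, then factor.
q² + 2 is irreducible over ℤ (always positive, so no real roots).
q² + 4 is irreducible over ℤ (sum of squares).

(q² + 2)·(q² + 4)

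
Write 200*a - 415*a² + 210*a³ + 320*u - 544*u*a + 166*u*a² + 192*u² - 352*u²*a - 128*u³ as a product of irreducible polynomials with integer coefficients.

Group: 8*u*(-16*u² - 34*u*a + 24*u + 42*a² - 83*a + 40) + 5*a*(-16*u² - 34*u*a + 24*u + 42*a² - 83*a + 40); both groups contain (-16*u² - 34*u*a + 24*u + 42*a² - 83*a + 40), so (8*u + 5*a) is a factor with cofactor -16*u² - 34*u*a + 24*u + 42*a² - 83*a + 40.
The cofactor groups again: -16*u² - 34*u*a + 24*u + 42*a² - 83*a + 40 = -2*u*(8*u - 7*a + 8) + (-6*a + 5)*(8*u - 7*a + 8); both groups contain (8*u - 7*a + 8), giving -(2*u + 6*a - 5)*(8*u - 7*a + 8).

-(8*u - 7*a + 8)*(8*u + 5*a)*(2*u + 6*a - 5)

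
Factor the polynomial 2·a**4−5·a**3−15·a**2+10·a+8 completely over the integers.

(2·a+1)·(a+2)·(a−1)·(a−4)

By the rational root theorem, a = 4 is a root, so (a−4) is a factor; dividing leaves 2·a**3+3·a**2−3·a−2.
Next, a = 1 is a root, so (a−1) divides it; the quotient is 2·a**2+5·a+2.
The remaining quadratic factors as (2·a+1)(a+2).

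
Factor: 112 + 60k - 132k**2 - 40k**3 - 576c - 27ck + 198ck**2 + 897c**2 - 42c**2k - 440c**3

Group: 8c(-55c**2 - 19ck + 64c + 20k**2 - 4k - 16) + (-2k - 7)(-55c**2 - 19ck + 64c + 20k**2 - 4k - 16); both groups contain (-55c**2 - 19ck + 64c + 20k**2 - 4k - 16), so (8c - 2k - 7) is a factor with cofactor -55c**2 - 19ck + 64c + 20k**2 - 4k - 16.
The cofactor groups again: -55c**2 - 19ck + 64c + 20k**2 - 4k - 16 = -5c(11c - 5k - 4) + (-4k + 4)(11c - 5k - 4); both groups contain (11c - 5k - 4), giving -(5c + 4k - 4)(11c - 5k - 4).

-(11c - 5k - 4)(5c + 4k - 4)(8c - 2k - 7)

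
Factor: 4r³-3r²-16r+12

(4r-3)(r+2)(r-2)

Testing divisors of the constant over divisors of the leading coefficient, r = 2 is a root, so (r-2) is a factor; dividing leaves 4r²+5r-6.
The remaining quadratic factors as (r+2)(4r-3).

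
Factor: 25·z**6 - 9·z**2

Every term has a factor of z**2; factoring it out leaves 25·z**4 - 9.
Recognize a difference of squares with the parts 5·z**2 and 3.

z**2·(5·z**2 + 3)·(5·z**2 - 3)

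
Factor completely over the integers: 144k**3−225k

Factor out 9k, leaving 16k**2−25, which is a difference of two squares.

9k(4k+5)(4k−5)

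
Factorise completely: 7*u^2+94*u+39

(7*u+3)*(u+13)

Need a pair with product 7·39 = 273 and sum 94: that's 3 and 91.
Split the middle term: 7*u^2+3*u + 91*u+39 = u*(7*u+3) + 13*(7*u+3).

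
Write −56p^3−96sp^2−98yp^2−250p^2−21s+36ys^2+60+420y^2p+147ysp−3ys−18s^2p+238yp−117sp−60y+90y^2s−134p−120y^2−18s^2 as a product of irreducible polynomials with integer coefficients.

(2y−p−1)(3s+14p−4)(15y+6s+4p+15)

Group: 15y(6ys+28yp−8y−3sp−3s−14p^2−10p+4) + (6s+4p+15)(6ys+28yp−8y−3sp−3s−14p^2−10p+4); both groups contain (6ys+28yp−8y−3sp−3s−14p^2−10p+4), so (15y+6s+4p+15) is a factor with cofactor 6ys+28yp−8y−3sp−3s−14p^2−10p+4.
The cofactor groups again: 6ys+28yp−8y−3sp−3s−14p^2−10p+4 = 2y(3s+14p−4) + (−p−1)(3s+14p−4); both groups contain (3s+14p−4), giving (2y−p−1)(3s+14p−4).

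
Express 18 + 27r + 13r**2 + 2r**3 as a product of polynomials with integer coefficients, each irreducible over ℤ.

By the rational root theorem, r = −2 is a root, giving the factor (r + 2) and quotient 2r**2 + 9r + 9.
The remaining quadratic factors as (2r + 3)(r + 3).

(2r + 3)(r + 2)(r + 3)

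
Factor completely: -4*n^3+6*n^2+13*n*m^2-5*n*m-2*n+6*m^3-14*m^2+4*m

Group: 2*n*(-2*n^2+n*m+n+6*m^2-2*m) + (m-2)*(-2*n^2+n*m+n+6*m^2-2*m); both groups contain (-2*n^2+n*m+n+6*m^2-2*m), so (2*n+m-2) is a factor with cofactor -2*n^2+n*m+n+6*m^2-2*m.
The cofactor groups again: -2*n^2+n*m+n+6*m^2-2*m = -n*(2*n+3*m-1) + 2*m*(2*n+3*m-1); both groups contain (2*n+3*m-1), giving -(n-2*m)*(2*n+3*m-1).

-(n-2*m)*(2*n+3*m-1)*(2*n+m-2)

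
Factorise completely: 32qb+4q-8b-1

Group as (32qb+4q) + (-8b-1) = 4q(8b+1) - (8b+1).
Both groups share the factor (8b+1).

(4q-1)(8b+1)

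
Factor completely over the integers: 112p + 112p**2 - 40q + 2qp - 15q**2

Group: -3q(5q - 14p) + (-8p - 8)(5q - 14p); both groups contain (5q - 14p).

-(5q - 14p)(3q + 8p + 8)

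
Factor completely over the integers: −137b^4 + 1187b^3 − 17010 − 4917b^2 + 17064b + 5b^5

(5b − 7)(b − 15)(b − 9)(b^2 − 2b + 18)

Among the possible rational roots, b = 7/5 is a root, so (5b − 7) divides it; the quotient is b^4 − 26b^3 + 201b^2 − 702b + 2430.
Continuing, b = 15 is a root, giving the factor (b − 15) and quotient b^3 − 11b^2 + 36b − 162.
Then b = 9 is a root, so (b − 9) is a factor; dividing leaves b^2 − 2b + 18.
The quadratic b^2 − 2b + 18 has discriminant −68 < 0 and is irreducible over ℤ.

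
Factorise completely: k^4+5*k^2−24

Substitute u = k^2 to get a quadratic in u, then factor.
k^2+8 is irreducible over ℤ (always positive, so no real roots).
k^2−3 is irreducible over ℤ (3 is not a perfect square).

(k^2+8)*(k^2−3)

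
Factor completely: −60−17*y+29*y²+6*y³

Among the possible rational roots, y = 3/2 is a root, so (2*y−3) divides it; the quotient is 3*y²+19*y+20.
The remaining quadratic factors as (y+5)(3*y+4).

(2*y−3)*(3*y+4)*(y+5)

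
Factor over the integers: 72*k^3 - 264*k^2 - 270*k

6*k*(2*k - 9)*(6*k + 5)

Pull out the common factor 6*k, then factor the remaining trinomial.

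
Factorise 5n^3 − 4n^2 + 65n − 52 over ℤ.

(5n − 4)(n^2 + 13)

Group as (5n^3 + 65n) + (−4n^2 − 52) = 5n(n^2 + 13) − 4(n^2 + 13).
Both groups share the factor (n^2 + 13).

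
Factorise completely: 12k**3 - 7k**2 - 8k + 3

By the rational root theorem, k = -3/4 is a root, giving the factor (4k + 3) and quotient 3k**2 - 4k + 1.
The remaining quadratic factors as (k - 1)(3k - 1).

(3k - 1)(4k + 3)(k - 1)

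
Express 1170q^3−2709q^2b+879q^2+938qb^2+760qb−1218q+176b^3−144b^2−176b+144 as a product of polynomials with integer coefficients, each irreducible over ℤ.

Group: 6q(195q^2−94qb−146q−16b^2+16) + (−11b+9)(195q^2−94qb−146q−16b^2+16); both groups contain (195q^2−94qb−146q−16b^2+16), so (6q−11b+9) is a factor with cofactor 195q^2−94qb−146q−16b^2+16.
The cofactor groups again: 195q^2−94qb−146q−16b^2+16 = 15q(13q−8b−8) + (2b−2)(13q−8b−8); both groups contain (13q−8b−8), giving (15q+2b−2)(13q−8b−8).

(6q−11b+9)(13q−8b−8)(15q+2b−2)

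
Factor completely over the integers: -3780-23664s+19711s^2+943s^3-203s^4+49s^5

(7s+1)(7s-9)(s+6)(s^2-9s+70)

Among the possible rational roots, s = 9/7 is a root, giving the factor (7s-9) and quotient 7s^4-20s^3+109s^2+2956s+420.
Continuing, s = -1/7 is a root, so (7s+1) divides it; the quotient is s^3-3s^2+16s+420.
Continuing, s = -6 is a root, so (s+6) is a factor; dividing leaves s^2-9s+70.
The quadratic s^2-9s+70 has discriminant -199 < 0 and is irreducible over ℤ.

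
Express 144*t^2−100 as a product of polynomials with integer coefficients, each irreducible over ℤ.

Pull out the common factor 4; 36*t^2−25 is a difference of squares.

4*(6*t+5)*(6*t−5)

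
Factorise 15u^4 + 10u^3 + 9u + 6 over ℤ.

(3u + 2)(5u^3 + 3)

Group as (15u^4 + 9u) + (10u^3 + 6) = 3u(5u^3 + 3) + 2(5u^3 + 3).
Both groups share the factor (5u^3 + 3).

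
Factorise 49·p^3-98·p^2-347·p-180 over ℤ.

(7·p+5)·(7·p+9)·(p-4)

Trying the rational-root candidates, p = -9/7 is a root, so (7·p+9) divides it; the quotient is 7·p^2-23·p-20.
The remaining quadratic factors as (p-4)(7·p+5).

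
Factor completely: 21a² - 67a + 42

Need a pair with product 21·42 = 882 and sum -67: that's -49 and -18.
Split the middle term: 21a² - 49a - 18a + 42 = 7a(3a - 7) - 6(3a - 7).

(3a - 7)(7a - 6)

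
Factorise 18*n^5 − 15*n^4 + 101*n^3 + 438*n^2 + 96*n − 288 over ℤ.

Trying the rational-root candidates, n = −4/3 is a root, so (3*n + 4) is a factor; dividing leaves 6*n^4 − 13*n^3 + 51*n^2 + 78*n − 72.
Then n = −3/2 is a root, so (2*n + 3) divides it; the quotient is 3*n^3 − 11*n^2 + 42*n − 24.
Then n = 2/3 is a root, giving the factor (3*n − 2) and quotient n^2 − 3*n + 12.
The quadratic n^2 − 3*n + 12 has discriminant −39 < 0 and is irreducible over ℤ.

(2*n + 3)*(3*n + 4)*(3*n − 2)*(n^2 − 3*n + 12)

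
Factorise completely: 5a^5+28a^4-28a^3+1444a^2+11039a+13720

(5a+8)(a+5)(a+7)(a^2-8a+49)

By the rational root theorem, a = -7 is a root, so (a+7) divides it; the quotient is 5a^4-7a^3+21a^2+1297a+1960.
Next, a = -8/5 is a root, so (5a+8) divides it; the quotient is a^3-3a^2+9a+245.
Next, a = -5 is a root, so (a+5) is a factor; dividing leaves a^2-8a+49.
The quadratic a^2-8a+49 has discriminant -132 < 0 and is irreducible over ℤ.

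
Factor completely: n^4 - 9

Substitute u = n^2 to get a quadratic in u, then factor.
n^2 - 3 is irreducible over ℤ (3 is not a perfect square).
n^2 + 3 is irreducible over ℤ (always positive, so no real roots).

(n^2 + 3)·(n^2 - 3)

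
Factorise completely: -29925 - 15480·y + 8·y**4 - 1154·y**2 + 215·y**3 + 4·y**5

By the rational root theorem, y = -7/2 is a root, so (2·y + 7) divides it; the quotient is 2·y**4 - 3·y**3 + 118·y**2 - 990·y - 4275.
Next, y = 15/2 is a root, giving the factor (2·y - 15) and quotient y**3 + 6·y**2 + 104·y + 285.
Then y = -3 is a root, giving the factor (y + 3) and quotient y**2 + 3·y + 95.
The quadratic y**2 + 3·y + 95 has discriminant -371 < 0 and is irreducible over ℤ.

(2·y + 7)·(2·y - 15)·(y + 3)·(y**2 + 3·y + 95)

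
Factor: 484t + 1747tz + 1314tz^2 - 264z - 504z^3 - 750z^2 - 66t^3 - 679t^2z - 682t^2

-(11t - 6z)(6t - 7z - 4)(t + 12z + 11)

Group: 6t(-11t^2 - 126tz - 121t + 72z^2 + 66z) + (-7z - 4)(-11t^2 - 126tz - 121t + 72z^2 + 66z); both groups contain (-11t^2 - 126tz - 121t + 72z^2 + 66z), so (6t - 7z - 4) is a factor with cofactor -11t^2 - 126tz - 121t + 72z^2 + 66z.
The cofactor groups again: -11t^2 - 126tz - 121t + 72z^2 + 66z = -11t(t + 12z + 11) + 6z(t + 12z + 11); both groups contain (t + 12z + 11), giving -(11t - 6z)(t + 12z + 11).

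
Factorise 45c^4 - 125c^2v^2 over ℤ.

Every term has a factor of 5c^2. Then 9c^2 - 25v^2 = (3c)² − (5v)².

5c^2(3c + 5v)(3c - 5v)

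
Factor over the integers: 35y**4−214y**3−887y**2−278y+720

(5y+8)(7y−5)(y+2)(y−9)

Trying the rational-root candidates, y = −2 is a root, giving the factor (y+2) and quotient 35y**3−284y**2−319y+360.
Continuing, y = 5/7 is a root, giving the factor (7y−5) and quotient 5y**2−37y−72.
The remaining quadratic factors as (y−9)(5y+8).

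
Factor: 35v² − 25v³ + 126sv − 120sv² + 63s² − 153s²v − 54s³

−(3s + 5v)(3s + v)(6s + 5v − 7)

Group: 3s(−18s² − 45sv + 21s − 25v² + 35v) + v(−18s² − 45sv + 21s − 25v² + 35v); both groups contain (−18s² − 45sv + 21s − 25v² + 35v), so (3s + v) is a factor with cofactor −18s² − 45sv + 21s − 25v² + 35v.
The cofactor groups again: −18s² − 45sv + 21s − 25v² + 35v = −3s(6s + 5v − 7) − 5v(6s + 5v − 7); both groups contain (6s + 5v − 7), giving −(3s + 5v)(6s + 5v − 7).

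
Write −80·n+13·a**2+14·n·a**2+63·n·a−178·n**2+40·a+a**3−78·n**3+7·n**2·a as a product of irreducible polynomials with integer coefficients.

−(2·n−a)·(13·n+a+8)·(3·n+a+5)

Group: 13·n·(−6·n**2+n·a−10·n+a**2+5·a) + (a+8)·(−6·n**2+n·a−10·n+a**2+5·a); both groups contain (−6·n**2+n·a−10·n+a**2+5·a), so (13·n+a+8) is a factor with cofactor −6·n**2+n·a−10·n+a**2+5·a.
The cofactor groups again: −6·n**2+n·a−10·n+a**2+5·a = −3·n·(2·n−a) + (−a−5)·(2·n−a); both groups contain (2·n−a), giving −(3·n+a+5)·(2·n−a).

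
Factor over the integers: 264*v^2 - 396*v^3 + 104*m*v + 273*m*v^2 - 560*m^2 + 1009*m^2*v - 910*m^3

Group: 14*m*(-65*m^2 + 21*m*v - 40*m + 36*v^2 - 24*v) - 11*v*(-65*m^2 + 21*m*v - 40*m + 36*v^2 - 24*v); both groups contain (-65*m^2 + 21*m*v - 40*m + 36*v^2 - 24*v), so (14*m - 11*v) is a factor with cofactor -65*m^2 + 21*m*v - 40*m + 36*v^2 - 24*v.
The cofactor groups again: -65*m^2 + 21*m*v - 40*m + 36*v^2 - 24*v = -13*m*(5*m + 3*v) + (12*v - 8)*(5*m + 3*v); both groups contain (5*m + 3*v), giving -(13*m - 12*v + 8)*(5*m + 3*v).

-(13*m - 12*v + 8)*(14*m - 11*v)*(5*m + 3*v)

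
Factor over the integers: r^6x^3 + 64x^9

x^3(r^2 + 4x^2)(r^4 - 4r^2x^2 + 16x^4)

Factor out x^3 first: what remains is r^6 + 64x^6.
Recognize a sum of cubes with the parts r^2 and 4x^2.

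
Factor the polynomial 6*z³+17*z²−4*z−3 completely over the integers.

Trying the rational-root candidates, z = −3 is a root, so (z+3) divides it; the quotient is 6*z²−z−1.
The remaining quadratic factors as (2*z−1)(3*z+1).

(2*z−1)*(3*z+1)*(z+3)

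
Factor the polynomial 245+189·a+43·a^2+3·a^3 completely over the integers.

(3·a+7)·(a+5)·(a+7)

Trying the rational-root candidates, a = -5 is a root, so (a+5) divides it; the quotient is 3·a^2+28·a+49.
The remaining quadratic factors as (a+7)(3·a+7).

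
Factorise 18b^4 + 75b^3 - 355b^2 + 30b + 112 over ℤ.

Trying the rational-root candidates, b = -7 is a root, so (b + 7) is a factor; dividing leaves 18b^3 - 51b^2 + 2b + 16.
Continuing, b = 2/3 is a root, so (3b - 2) divides it; the quotient is 6b^2 - 13b - 8.
The remaining quadratic factors as (3b - 8)(2b + 1).

(2b + 1)(3b - 2)(3b - 8)(b + 7)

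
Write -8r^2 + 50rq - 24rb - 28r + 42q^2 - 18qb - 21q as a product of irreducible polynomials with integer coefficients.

-(4r + 3q)(2r - 14q + 6b + 7)

Group: -2r(4r + 3q) + (14q - 6b - 7)(4r + 3q); both groups contain (4r + 3q).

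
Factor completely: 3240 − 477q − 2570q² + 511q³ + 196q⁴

(4q − 9)(7q + 8)(7q − 9)(q + 5)

Trying the rational-root candidates, q = 9/7 is a root, so (7q − 9) divides it; the quotient is 28q³ + 109q² − 227q − 360.
Continuing, q = −5 is a root, giving the factor (q + 5) and quotient 28q² − 31q − 72.
The remaining quadratic factors as (4q − 9)(7q + 8).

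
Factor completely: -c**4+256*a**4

(4*a+c)*(4*a-c)*(16*a**2+c**2)

Difference of squares twice: with A = 4*a and B = c, A⁴ − B⁴ = (A² − B²)(A² + B²), and A² − B² factors again.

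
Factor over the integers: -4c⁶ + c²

Pull out the common factor c², leaving -4c⁴ + 1.
Recognize a difference of squares with the parts 1 and 2c².

-c²(2c² + 1)(2c² - 1)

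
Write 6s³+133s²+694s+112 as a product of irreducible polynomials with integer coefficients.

Testing divisors of the constant over divisors of the leading coefficient, s = −8 is a root, so (s+8) divides it; the quotient is 6s²+85s+14.
The remaining quadratic factors as (s+14)(6s+1).

(6s+1)(s+14)(s+8)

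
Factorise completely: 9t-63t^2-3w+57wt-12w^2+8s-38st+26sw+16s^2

(2s+4w-7t+1)(8s-3w+9t)

Group: 2s(8s-3w+9t) + (4w-7t+1)(8s-3w+9t); both groups contain (8s-3w+9t).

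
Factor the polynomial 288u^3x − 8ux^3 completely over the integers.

8ux(6u + x)(6u − x)

Factor out 8ux, leaving 36u^2 − x^2, which is a difference of two squares.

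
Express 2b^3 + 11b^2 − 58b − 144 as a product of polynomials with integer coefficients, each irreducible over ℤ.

Trying the rational-root candidates, b = 9/2 is a root, giving the factor (2b − 9) and quotient b^2 + 10b + 16.
The remaining quadratic factors as (b + 2)(b + 8).

(2b − 9)(b + 2)(b + 8)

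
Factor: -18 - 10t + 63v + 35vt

(5t + 9)(7v - 2)

Group as (35vt + 63v) + (-10t - 18) = 7v(5t + 9) - 2(5t + 9).
Both groups share the factor (5t + 9).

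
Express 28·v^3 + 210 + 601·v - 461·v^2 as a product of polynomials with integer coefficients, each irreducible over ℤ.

(4·v - 7)·(7·v + 2)·(v - 15)

By the rational root theorem, v = -2/7 is a root, so (7·v + 2) is a factor; dividing leaves 4·v^2 - 67·v + 105.
The remaining quadratic factors as (v - 15)(4·v - 7).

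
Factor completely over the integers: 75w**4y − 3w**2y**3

3w**2y(5w + y)(5w − y)

Every term has a factor of 3w**2y. Then 25w**2 − y**2 = (5w)² − (y)².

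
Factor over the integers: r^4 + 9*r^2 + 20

(r^2 + 4)*(r^2 + 5)

Substitute u = r^2 to get a quadratic in u, then factor.
r^2 + 5 is irreducible over ℤ (always positive, so no real roots).
r^2 + 4 is irreducible over ℤ (sum of squares).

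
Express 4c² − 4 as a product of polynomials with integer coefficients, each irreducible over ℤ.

Pull out the common factor 4; c² − 1 is a difference of squares.

4(c + 1)(c − 1)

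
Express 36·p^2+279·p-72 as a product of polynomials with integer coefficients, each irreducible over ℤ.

9·(4·p-1)·(p+8)

Pull out the common factor 9, then factor the remaining trinomial.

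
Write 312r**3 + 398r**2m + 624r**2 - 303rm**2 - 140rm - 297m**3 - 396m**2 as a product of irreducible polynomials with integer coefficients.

(12r - 11m)(2r + 3m + 4)(13r + 9m)

Group: 13r(24r**2 + 14rm + 48r - 33m**2 - 44m) + 9m(24r**2 + 14rm + 48r - 33m**2 - 44m); both groups contain (24r**2 + 14rm + 48r - 33m**2 - 44m), so (13r + 9m) is a factor with cofactor 24r**2 + 14rm + 48r - 33m**2 - 44m.
The cofactor groups again: 24r**2 + 14rm + 48r - 33m**2 - 44m = 12r(2r + 3m + 4) - 11m(2r + 3m + 4); both groups contain (2r + 3m + 4), giving (12r - 11m)(2r + 3m + 4).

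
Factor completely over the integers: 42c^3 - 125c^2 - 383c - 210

(6c + 7)(7c + 6)(c - 5)

Among the possible rational roots, c = -7/6 is a root, giving the factor (6c + 7) and quotient 7c^2 - 29c - 30.
The remaining quadratic factors as (7c + 6)(c - 5).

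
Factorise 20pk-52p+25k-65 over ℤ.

(4p+5)(5k-13)

Group as (20pk-52p) + (25k-65) = 4p(5k-13) + 5(5k-13).
Both groups share the factor (5k-13).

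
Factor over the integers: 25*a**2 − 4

Need a pair with product 25·(−4) = −100 and sum 0: that's 10 and −10.
Split the middle term: 25*a**2 + 10*a − 10*a − 4 = 5*a*(5*a + 2) − 2*(5*a + 2).

(5*a + 2)*(5*a − 2)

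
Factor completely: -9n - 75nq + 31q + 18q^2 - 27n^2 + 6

-(3n + 9q + 2)(9n - 2q - 3)

Group: -9n(3n + 9q + 2) + (2q + 3)(3n + 9q + 2); both groups contain (3n + 9q + 2).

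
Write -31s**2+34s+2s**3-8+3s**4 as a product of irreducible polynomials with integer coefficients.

(3s-1)(s+4)(s-1)(s-2)

By the rational root theorem, s = -4 is a root, so (s+4) divides it; the quotient is 3s**3-10s**2+9s-2.
Next, s = 1 is a root, so (s-1) is a factor; dividing leaves 3s**2-7s+2.
The remaining quadratic factors as (s-2)(3s-1).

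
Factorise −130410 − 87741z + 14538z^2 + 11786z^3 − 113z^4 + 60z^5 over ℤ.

By the rational root theorem, z = −9/4 is a root, so (4z + 9) divides it; the quotient is 15z^4 − 62z^3 + 3086z^2 − 3309z − 14490.
Continuing, z = 14/5 is a root, so (5z − 14) divides it; the quotient is 3z^3 − 4z^2 + 606z + 1035.
Continuing, z = −5/3 is a root, giving the factor (3z + 5) and quotient z^2 − 3z + 207.
The quadratic z^2 − 3z + 207 has discriminant −819 < 0 and is irreducible over ℤ.

(3z + 5)(4z + 9)(5z − 14)(z^2 − 3z + 207)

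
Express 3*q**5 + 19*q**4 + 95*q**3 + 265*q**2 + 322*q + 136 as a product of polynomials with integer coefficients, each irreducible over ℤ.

Testing divisors of the constant over divisors of the leading coefficient, q = -4/3 is a root, giving the factor (3*q + 4) and quotient q**4 + 5*q**3 + 25*q**2 + 55*q + 34.
Continuing, q = -1 is a root, so (q + 1) is a factor; dividing leaves q**3 + 4*q**2 + 21*q + 34.
Then q = -2 is a root, giving the factor (q + 2) and quotient q**2 + 2*q + 17.
The quadratic q**2 + 2*q + 17 has discriminant -64 < 0 and is irreducible over ℤ.

(3*q + 4)*(q + 1)*(q + 2)*(q**2 + 2*q + 17)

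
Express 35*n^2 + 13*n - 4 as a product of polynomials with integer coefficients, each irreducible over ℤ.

Need a pair with product 35·(-4) = -140 and sum 13: that's -7 and 20.
Split the middle term: 35*n^2 - 7*n + 20*n - 4 = 7*n*(5*n - 1) + 4*(5*n - 1).

(5*n - 1)*(7*n + 4)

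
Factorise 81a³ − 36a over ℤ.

Every term has a factor of 9a. Then 9a² − 4 = (3a)² − (2)².

9a(3a + 2)(3a − 2)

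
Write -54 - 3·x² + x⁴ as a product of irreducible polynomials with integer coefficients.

(x + 3)·(x - 3)·(x² + 6)

Substitute u = x² to get a quadratic in u, then factor.
x² + 6 is irreducible over ℤ (always positive, so no real roots).
x² - 9 is a difference of squares.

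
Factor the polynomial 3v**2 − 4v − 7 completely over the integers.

(3v − 7)(v + 1)

Need a pair with product 3·(−7) = −21 and sum −4: that's −7 and 3.
Split the middle term: 3v**2 − 7v + 3v − 7 = v(3v − 7) + (3v − 7).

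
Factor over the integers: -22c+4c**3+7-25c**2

Trying the rational-root candidates, c = 1/4 is a root, so (4c-1) is a factor; dividing leaves c**2-6c-7.
The remaining quadratic factors as (c-7)(c+1).

(4c-1)(c+1)(c-7)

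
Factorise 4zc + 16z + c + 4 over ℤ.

Group as (4zc + 16z) + (c + 4) = 4z(c + 4) + (c + 4).
Both groups share the factor (c + 4).

(4z + 1)(c + 4)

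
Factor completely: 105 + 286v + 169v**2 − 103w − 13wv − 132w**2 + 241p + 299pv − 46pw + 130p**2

Group: 13p(10p − 12w + 13v + 7) + (11w + 13v + 15)(10p − 12w + 13v + 7); both groups contain (10p − 12w + 13v + 7).

(10p − 12w + 13v + 7)(13p + 11w + 13v + 15)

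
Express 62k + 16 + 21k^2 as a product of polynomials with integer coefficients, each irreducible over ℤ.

(3k + 8)(7k + 2)

Need a pair with product 21·16 = 336 and sum 62: that's 56 and 6.
Split the middle term: 21k^2 + 56k + 6k + 16 = 7k(3k + 8) + 2(3k + 8).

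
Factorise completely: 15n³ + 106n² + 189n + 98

Testing divisors of the constant over divisors of the leading coefficient, n = −7/5 is a root, so (5n + 7) is a factor; dividing leaves 3n² + 17n + 14.
The remaining quadratic factors as (n + 1)(3n + 14).

(3n + 14)(5n + 7)(n + 1)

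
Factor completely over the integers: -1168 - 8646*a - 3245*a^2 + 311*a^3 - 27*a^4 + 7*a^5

Trying the rational-root candidates, a = -1/7 is a root, giving the factor (7*a + 1) and quotient a^4 - 4*a^3 + 45*a^2 - 470*a - 1168.
Next, a = -2 is a root, giving the factor (a + 2) and quotient a^3 - 6*a^2 + 57*a - 584.
Continuing, a = 8 is a root, so (a - 8) is a factor; dividing leaves a^2 + 2*a + 73.
The quadratic a^2 + 2*a + 73 has discriminant -288 < 0 and is irreducible over ℤ.

(7*a + 1)*(a + 2)*(a - 8)*(a^2 + 2*a + 73)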